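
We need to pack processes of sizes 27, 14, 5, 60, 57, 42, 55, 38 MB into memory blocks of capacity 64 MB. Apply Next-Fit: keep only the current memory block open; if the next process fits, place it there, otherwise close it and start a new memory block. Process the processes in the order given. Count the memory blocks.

memory block 1: place 27 MB, 37 MB left
memory block 1: place 14 MB, 23 MB left
memory block 1: place 5 MB, 18 MB left
memory block 2: place 60 MB, 4 MB left
memory block 3: place 57 MB, 7 MB left
memory block 4: place 42 MB, 22 MB left
memory block 5: place 55 MB, 9 MB left
memory block 6: place 38 MB, 26 MB left
Final memory blocks: [27,14,5] [60] [57] [42] [55] [38].

6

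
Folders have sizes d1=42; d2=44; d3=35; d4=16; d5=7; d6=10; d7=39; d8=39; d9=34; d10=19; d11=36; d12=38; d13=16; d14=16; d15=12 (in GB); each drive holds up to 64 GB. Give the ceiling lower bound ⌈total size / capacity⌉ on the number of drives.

Total size = 42 + 44 + 35 + 16 + 7 + 10 + 39 + 39 + 34 + 19 + 36 + 38 + 16 + 16 + 12 = 403 GB.
⌈403 / 64⌉ = 7.

7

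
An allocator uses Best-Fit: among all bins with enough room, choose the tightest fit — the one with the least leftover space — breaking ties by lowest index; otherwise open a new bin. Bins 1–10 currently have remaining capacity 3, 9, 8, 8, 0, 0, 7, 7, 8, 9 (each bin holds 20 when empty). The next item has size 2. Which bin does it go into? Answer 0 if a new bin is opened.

Bins with room: bin 1 (3), bin 2 (9), bin 3 (8), bin 4 (8), bin 7 (7), bin 8 (7), bin 9 (8), bin 10 (9).
Tightest fit is bin 1 with 3 free.

1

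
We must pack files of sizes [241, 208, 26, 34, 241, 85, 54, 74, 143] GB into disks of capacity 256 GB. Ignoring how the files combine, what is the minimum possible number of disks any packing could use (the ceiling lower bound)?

5

Total size = 241 + 208 + 26 + 34 + 241 + 85 + 54 + 74 + 143 = 1106 GB.
⌈1106 / 256⌉ = 5.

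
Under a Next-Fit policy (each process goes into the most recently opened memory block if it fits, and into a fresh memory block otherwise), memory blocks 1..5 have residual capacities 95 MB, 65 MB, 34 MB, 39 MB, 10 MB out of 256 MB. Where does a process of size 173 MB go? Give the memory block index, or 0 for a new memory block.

Next-Fit only looks at memory block 5, which has 10 MB free.
173 MB does not fit, so a new memory block is opened.

0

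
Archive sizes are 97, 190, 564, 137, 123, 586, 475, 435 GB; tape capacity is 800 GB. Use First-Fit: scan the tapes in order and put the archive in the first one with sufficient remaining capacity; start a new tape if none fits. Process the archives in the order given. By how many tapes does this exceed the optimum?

1

First-Fit: [97,190,137,123] [564] [586] [475] [435] → 5 tapes.
Total size 2607 GB; any packing needs at least ⌈2607/800⌉ = 4 tapes.
An optimal packing achieves that bound: [586,190] [564,137,97] [475,123] [435] → 4 tapes.
Excess: 5 − 4 = 1.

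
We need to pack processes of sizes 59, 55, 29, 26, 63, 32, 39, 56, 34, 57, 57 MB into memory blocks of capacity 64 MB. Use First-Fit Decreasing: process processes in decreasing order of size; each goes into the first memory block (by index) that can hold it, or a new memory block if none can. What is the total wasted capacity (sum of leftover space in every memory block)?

69

Sorted descending: 63, 59, 57, 57, 56, 55, 39, 34, 32, 29, 26.
memory block 1: place 63 MB, 1 MB left
memory block 2: place 59 MB, 5 MB left
memory block 3: place 57 MB, 7 MB left
memory block 4: place 57 MB, 7 MB left
memory block 5: place 56 MB, 8 MB left
memory block 6: place 55 MB, 9 MB left
memory block 7: place 39 MB, 25 MB left
memory block 8: place 34 MB, 30 MB left
memory block 9: place 32 MB, 32 MB left
memory block 8: place 29 MB, 1 MB left
memory block 9: place 26 MB, 6 MB left
9 memory blocks × 64 MB = 576 MB; used 507 MB; unused 69 MB.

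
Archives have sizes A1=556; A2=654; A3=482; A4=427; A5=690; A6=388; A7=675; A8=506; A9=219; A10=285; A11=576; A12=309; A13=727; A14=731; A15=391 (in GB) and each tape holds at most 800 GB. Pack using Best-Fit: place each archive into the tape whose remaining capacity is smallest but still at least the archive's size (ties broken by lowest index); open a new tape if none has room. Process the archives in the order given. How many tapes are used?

Put A1 (556 GB) in tape 1; 244 GB remain.
Put A2 (654 GB) in tape 2; 146 GB remain.
Put A3 (482 GB) in tape 3; 318 GB remain.
Put A4 (427 GB) in tape 4; 373 GB remain.
Put A5 (690 GB) in tape 5; 110 GB remain.
Put A6 (388 GB) in tape 6; 412 GB remain.
Put A7 (675 GB) in tape 7; 125 GB remain.
Put A8 (506 GB) in tape 8; 294 GB remain.
Put A9 (219 GB) in tape 1; 25 GB remain.
Put A10 (285 GB) in tape 8; 9 GB remain.
Put A11 (576 GB) in tape 9; 224 GB remain.
Put A12 (309 GB) in tape 3; 9 GB remain.
Put A13 (727 GB) in tape 10; 73 GB remain.
Put A14 (731 GB) in tape 11; 69 GB remain.
Put A15 (391 GB) in tape 6; 21 GB remain.
Final tapes: [556,219] [654] [482,309] [427] [690] [388,391] [675] [506,285] [576] [727] [731].

11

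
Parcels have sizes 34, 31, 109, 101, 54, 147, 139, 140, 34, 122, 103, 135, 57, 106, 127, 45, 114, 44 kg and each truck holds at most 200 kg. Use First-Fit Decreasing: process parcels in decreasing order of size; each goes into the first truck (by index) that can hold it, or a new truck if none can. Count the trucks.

11

Sorted descending: 147, 140, 139, 135, 127, 122, 114, 109, 106, 103, 101, 57, 54, 45, 44, 34, 34, 31.
147 kg → truck 1 (remaining 53 kg)
140 kg → truck 2 (remaining 60 kg)
139 kg → truck 3 (remaining 61 kg)
135 kg → truck 4 (remaining 65 kg)
127 kg → truck 5 (remaining 73 kg)
122 kg → truck 6 (remaining 78 kg)
114 kg → truck 7 (remaining 86 kg)
109 kg → truck 8 (remaining 91 kg)
106 kg → truck 9 (remaining 94 kg)
103 kg → truck 10 (remaining 97 kg)
101 kg → truck 11 (remaining 99 kg)
57 kg → truck 2 (remaining 3 kg)
54 kg → truck 3 (remaining 7 kg)
45 kg → truck 1 (remaining 8 kg)
44 kg → truck 4 (remaining 21 kg)
34 kg → truck 5 (remaining 39 kg)
34 kg → truck 5 (remaining 5 kg)
31 kg → truck 6 (remaining 47 kg)
Final trucks: [147,45] [140,57] [139,54] [135,44] [127,34,34] [122,31] [114] [109] [106] [103] [101].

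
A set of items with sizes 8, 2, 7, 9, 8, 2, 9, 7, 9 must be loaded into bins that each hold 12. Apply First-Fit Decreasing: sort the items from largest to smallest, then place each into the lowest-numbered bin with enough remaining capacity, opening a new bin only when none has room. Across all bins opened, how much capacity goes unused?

Sorted descending: 9, 9, 9, 8, 8, 7, 7, 2, 2.
bin 1: place 9, 3 left
bin 2: place 9, 3 left
bin 3: place 9, 3 left
bin 4: place 8, 4 left
bin 5: place 8, 4 left
bin 6: place 7, 5 left
bin 7: place 7, 5 left
bin 1: place 2, 1 left
bin 2: place 2, 1 left
7 bins × 12 = 84; used 61; unused 23.

23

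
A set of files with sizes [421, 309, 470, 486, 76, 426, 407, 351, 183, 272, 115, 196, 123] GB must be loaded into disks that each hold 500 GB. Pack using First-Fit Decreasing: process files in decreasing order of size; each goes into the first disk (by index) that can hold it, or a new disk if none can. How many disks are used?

Sorted descending: 486, 470, 426, 421, 407, 351, 309, 272, 196, 183, 123, 115, 76.
486 GB → disk 1 (remaining 14 GB)
470 GB → disk 2 (remaining 30 GB)
426 GB → disk 3 (remaining 74 GB)
421 GB → disk 4 (remaining 79 GB)
407 GB → disk 5 (remaining 93 GB)
351 GB → disk 6 (remaining 149 GB)
309 GB → disk 7 (remaining 191 GB)
272 GB → disk 8 (remaining 228 GB)
196 GB → disk 8 (remaining 32 GB)
183 GB → disk 7 (remaining 8 GB)
123 GB → disk 6 (remaining 26 GB)
115 GB → disk 9 (remaining 385 GB)
76 GB → disk 4 (remaining 3 GB)

9 disks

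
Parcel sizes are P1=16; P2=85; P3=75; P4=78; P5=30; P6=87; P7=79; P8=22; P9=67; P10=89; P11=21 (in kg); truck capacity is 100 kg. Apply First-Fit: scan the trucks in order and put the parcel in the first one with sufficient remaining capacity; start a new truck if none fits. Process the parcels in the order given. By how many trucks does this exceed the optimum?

First-Fit: [16,75] [85] [78,22] [30,67] [87] [79,21] [89] → 7 trucks.
Total size 649 kg; any packing needs at least ⌈649/100⌉ = 7 trucks.
So 7 is already optimal.

0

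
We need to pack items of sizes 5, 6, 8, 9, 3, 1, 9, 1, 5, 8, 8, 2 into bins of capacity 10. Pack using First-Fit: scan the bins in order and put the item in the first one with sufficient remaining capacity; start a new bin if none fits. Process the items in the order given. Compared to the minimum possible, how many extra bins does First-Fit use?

First-Fit: [5,3,1,1] [6,2] [8] [9] [9] [5] [8] [8] → 8 bins.
Total size 65; any packing needs at least ⌈65/10⌉ = 7 bins.
An optimal packing achieves that bound: [9,1] [9,1] [8,2] [8] [8] [6,3] [5,5] → 7 bins.
Excess: 8 − 7 = 1.

1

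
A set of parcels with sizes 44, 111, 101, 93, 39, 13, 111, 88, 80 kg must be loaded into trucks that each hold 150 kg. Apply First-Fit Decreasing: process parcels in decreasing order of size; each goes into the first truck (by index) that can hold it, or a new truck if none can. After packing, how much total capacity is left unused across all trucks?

220

Sorted descending: 111, 111, 101, 93, 88, 80, 44, 39, 13.
truck 1: place 111 kg, 39 kg left
truck 2: place 111 kg, 39 kg left
truck 3: place 101 kg, 49 kg left
truck 4: place 93 kg, 57 kg left
truck 5: place 88 kg, 62 kg left
truck 6: place 80 kg, 70 kg left
truck 3: place 44 kg, 5 kg left
truck 1: place 39 kg, 0 kg left
truck 2: place 13 kg, 26 kg left
6 trucks × 150 kg = 900 kg; used 680 kg; unused 220 kg.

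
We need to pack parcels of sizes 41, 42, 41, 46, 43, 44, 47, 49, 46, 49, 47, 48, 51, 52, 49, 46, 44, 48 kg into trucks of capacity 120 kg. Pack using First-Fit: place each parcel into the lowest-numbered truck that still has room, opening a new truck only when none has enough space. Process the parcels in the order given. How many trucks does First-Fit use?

9

41 kg → truck 1 (remaining 79 kg)
42 kg → truck 1 (remaining 37 kg)
41 kg → truck 2 (remaining 79 kg)
46 kg → truck 2 (remaining 33 kg)
43 kg → truck 3 (remaining 77 kg)
44 kg → truck 3 (remaining 33 kg)
47 kg → truck 4 (remaining 73 kg)
49 kg → truck 4 (remaining 24 kg)
46 kg → truck 5 (remaining 74 kg)
49 kg → truck 5 (remaining 25 kg)
47 kg → truck 6 (remaining 73 kg)
48 kg → truck 6 (remaining 25 kg)
51 kg → truck 7 (remaining 69 kg)
52 kg → truck 7 (remaining 17 kg)
49 kg → truck 8 (remaining 71 kg)
46 kg → truck 8 (remaining 25 kg)
44 kg → truck 9 (remaining 76 kg)
48 kg → truck 9 (remaining 28 kg)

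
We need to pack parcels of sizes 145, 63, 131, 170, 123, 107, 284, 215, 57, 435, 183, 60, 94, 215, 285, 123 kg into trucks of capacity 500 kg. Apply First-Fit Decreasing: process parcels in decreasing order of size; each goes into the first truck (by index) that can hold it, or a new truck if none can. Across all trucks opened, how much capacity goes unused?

Sorted descending: 435, 285, 284, 215, 215, 183, 170, 145, 131, 123, 123, 107, 94, 63, 60, 57.
truck 1: place 435 kg, 65 kg left
truck 2: place 285 kg, 215 kg left
truck 3: place 284 kg, 216 kg left
truck 2: place 215 kg, 0 kg left
truck 3: place 215 kg, 1 kg left
truck 4: place 183 kg, 317 kg left
truck 4: place 170 kg, 147 kg left
truck 4: place 145 kg, 2 kg left
truck 5: place 131 kg, 369 kg left
truck 5: place 123 kg, 246 kg left
truck 5: place 123 kg, 123 kg left
truck 5: place 107 kg, 16 kg left
truck 6: place 94 kg, 406 kg left
truck 1: place 63 kg, 2 kg left
truck 6: place 60 kg, 346 kg left
truck 6: place 57 kg, 289 kg left
6 trucks × 500 kg = 3000 kg; used 2690 kg; unused 310 kg.

310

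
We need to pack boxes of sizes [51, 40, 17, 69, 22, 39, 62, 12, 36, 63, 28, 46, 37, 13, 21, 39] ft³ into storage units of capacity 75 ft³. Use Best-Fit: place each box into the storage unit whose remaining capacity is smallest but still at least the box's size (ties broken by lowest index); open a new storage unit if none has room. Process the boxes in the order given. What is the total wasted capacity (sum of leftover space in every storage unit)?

storage unit 1: place 51 ft³, 24 ft³ left
storage unit 2: place 40 ft³, 35 ft³ left
storage unit 1: place 17 ft³, 7 ft³ left
storage unit 3: place 69 ft³, 6 ft³ left
storage unit 2: place 22 ft³, 13 ft³ left
storage unit 4: place 39 ft³, 36 ft³ left
storage unit 5: place 62 ft³, 13 ft³ left
storage unit 2: place 12 ft³, 1 ft³ left
storage unit 4: place 36 ft³, 0 ft³ left
storage unit 6: place 63 ft³, 12 ft³ left
storage unit 7: place 28 ft³, 47 ft³ left
storage unit 7: place 46 ft³, 1 ft³ left
storage unit 8: place 37 ft³, 38 ft³ left
storage unit 5: place 13 ft³, 0 ft³ left
storage unit 8: place 21 ft³, 17 ft³ left
storage unit 9: place 39 ft³, 36 ft³ left
9 storage units × 75 ft³ = 675 ft³; used 595 ft³; unused 80 ft³.

80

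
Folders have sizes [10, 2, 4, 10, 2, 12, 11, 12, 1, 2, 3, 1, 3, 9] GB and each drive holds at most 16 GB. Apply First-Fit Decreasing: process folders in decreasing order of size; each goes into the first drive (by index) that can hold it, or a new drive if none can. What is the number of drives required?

6

Sorted descending: 12, 12, 11, 10, 10, 9, 4, 3, 3, 2, 2, 2, 1, 1.
12 GB → drive 1 (remaining 4 GB)
12 GB → drive 2 (remaining 4 GB)
11 GB → drive 3 (remaining 5 GB)
10 GB → drive 4 (remaining 6 GB)
10 GB → drive 5 (remaining 6 GB)
9 GB → drive 6 (remaining 7 GB)
4 GB → drive 1 (remaining 0 GB)
3 GB → drive 2 (remaining 1 GB)
3 GB → drive 3 (remaining 2 GB)
2 GB → drive 3 (remaining 0 GB)
2 GB → drive 4 (remaining 4 GB)
2 GB → drive 4 (remaining 2 GB)
1 GB → drive 2 (remaining 0 GB)
1 GB → drive 4 (remaining 1 GB)
Final drives: [12,4] [12,3,1] [11,3,2] [10,2,2,1] [10] [9].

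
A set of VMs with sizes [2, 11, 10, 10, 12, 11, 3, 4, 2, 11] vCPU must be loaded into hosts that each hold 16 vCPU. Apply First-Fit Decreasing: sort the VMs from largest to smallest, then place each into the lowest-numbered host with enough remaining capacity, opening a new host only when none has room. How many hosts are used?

Sorted descending: 12, 11, 11, 11, 10, 10, 4, 3, 2, 2.
host 1: place 12 vCPU, 4 vCPU left
host 2: place 11 vCPU, 5 vCPU left
host 3: place 11 vCPU, 5 vCPU left
host 4: place 11 vCPU, 5 vCPU left
host 5: place 10 vCPU, 6 vCPU left
host 6: place 10 vCPU, 6 vCPU left
host 1: place 4 vCPU, 0 vCPU left
host 2: place 3 vCPU, 2 vCPU left
host 2: place 2 vCPU, 0 vCPU left
host 3: place 2 vCPU, 3 vCPU left
Final hosts: [12,4] [11,3,2] [11,2] [11] [10] [10].

6 hosts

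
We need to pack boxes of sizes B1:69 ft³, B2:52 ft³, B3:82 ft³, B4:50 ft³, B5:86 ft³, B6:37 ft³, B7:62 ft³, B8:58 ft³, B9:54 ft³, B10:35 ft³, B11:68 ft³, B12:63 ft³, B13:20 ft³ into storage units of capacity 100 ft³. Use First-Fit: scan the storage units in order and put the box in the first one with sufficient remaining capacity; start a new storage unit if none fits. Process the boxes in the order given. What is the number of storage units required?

Put B1 (69 ft³) in storage unit 1; 31 ft³ remain.
Put B2 (52 ft³) in storage unit 2; 48 ft³ remain.
Put B3 (82 ft³) in storage unit 3; 18 ft³ remain.
Put B4 (50 ft³) in storage unit 4; 50 ft³ remain.
Put B5 (86 ft³) in storage unit 5; 14 ft³ remain.
Put B6 (37 ft³) in storage unit 2; 11 ft³ remain.
Put B7 (62 ft³) in storage unit 6; 38 ft³ remain.
Put B8 (58 ft³) in storage unit 7; 42 ft³ remain.
Put B9 (54 ft³) in storage unit 8; 46 ft³ remain.
Put B10 (35 ft³) in storage unit 4; 15 ft³ remain.
Put B11 (68 ft³) in storage unit 9; 32 ft³ remain.
Put B12 (63 ft³) in storage unit 10; 37 ft³ remain.
Put B13 (20 ft³) in storage unit 1; 11 ft³ remain.
Final storage units: [69,20] [52,37] [82] [50,35] [86] [62] [58] [54] [68] [63].

10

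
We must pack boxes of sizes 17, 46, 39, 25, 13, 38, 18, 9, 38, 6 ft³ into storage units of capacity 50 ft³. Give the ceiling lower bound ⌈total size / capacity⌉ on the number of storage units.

5

Total size = 17 + 46 + 39 + 25 + 13 + 38 + 18 + 9 + 38 + 6 = 249 ft³.
⌈249 / 50⌉ = 5.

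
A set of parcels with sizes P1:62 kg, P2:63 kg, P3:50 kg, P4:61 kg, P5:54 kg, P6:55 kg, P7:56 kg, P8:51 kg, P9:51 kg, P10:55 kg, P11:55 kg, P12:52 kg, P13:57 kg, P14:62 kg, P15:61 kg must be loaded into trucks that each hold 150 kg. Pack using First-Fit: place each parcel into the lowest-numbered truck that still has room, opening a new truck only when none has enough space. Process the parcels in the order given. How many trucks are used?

8 trucks

truck 1: place P1 (62 kg), 88 kg left
truck 1: place P2 (63 kg), 25 kg left
truck 2: place P3 (50 kg), 100 kg left
truck 2: place P4 (61 kg), 39 kg left
truck 3: place P5 (54 kg), 96 kg left
truck 3: place P6 (55 kg), 41 kg left
truck 4: place P7 (56 kg), 94 kg left
truck 4: place P8 (51 kg), 43 kg left
truck 5: place P9 (51 kg), 99 kg left
truck 5: place P10 (55 kg), 44 kg left
truck 6: place P11 (55 kg), 95 kg left
truck 6: place P12 (52 kg), 43 kg left
truck 7: place P13 (57 kg), 93 kg left
truck 7: place P14 (62 kg), 31 kg left
truck 8: place P15 (61 kg), 89 kg left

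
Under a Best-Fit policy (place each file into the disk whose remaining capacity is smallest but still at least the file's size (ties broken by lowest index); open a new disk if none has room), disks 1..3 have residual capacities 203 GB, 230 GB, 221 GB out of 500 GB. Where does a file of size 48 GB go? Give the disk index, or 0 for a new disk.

Disks with room: disk 1 (203 GB), disk 2 (230 GB), disk 3 (221 GB).
Tightest fit is disk 1 with 203 GB free.

1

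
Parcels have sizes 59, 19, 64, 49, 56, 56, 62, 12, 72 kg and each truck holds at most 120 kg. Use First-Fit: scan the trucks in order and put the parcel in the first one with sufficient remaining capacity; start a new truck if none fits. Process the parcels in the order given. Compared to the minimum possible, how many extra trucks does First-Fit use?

1

First-Fit: [59,19,12] [64,49] [56,56] [62] [72] → 5 trucks.
Total size 449 kg; any packing needs at least ⌈449/120⌉ = 4 trucks.
An optimal packing achieves that bound: [72,19,12] [64,56] [62,56] [59,49] → 4 trucks.
Excess: 5 − 4 = 1.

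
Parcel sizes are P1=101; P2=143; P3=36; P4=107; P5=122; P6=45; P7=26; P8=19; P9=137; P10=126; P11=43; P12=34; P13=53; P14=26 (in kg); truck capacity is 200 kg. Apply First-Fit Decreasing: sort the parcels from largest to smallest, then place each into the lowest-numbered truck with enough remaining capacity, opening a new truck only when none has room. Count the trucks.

6 trucks

Sorted descending: 143, 137, 126, 122, 107, 101, 53, 45, 43, 36, 34, 26, 26, 19.
truck 1: place 143 kg, 57 kg left
truck 2: place 137 kg, 63 kg left
truck 3: place 126 kg, 74 kg left
truck 4: place 122 kg, 78 kg left
truck 5: place 107 kg, 93 kg left
truck 6: place 101 kg, 99 kg left
truck 1: place 53 kg, 4 kg left
truck 2: place 45 kg, 18 kg left
truck 3: place 43 kg, 31 kg left
truck 4: place 36 kg, 42 kg left
truck 4: place 34 kg, 8 kg left
truck 3: place 26 kg, 5 kg left
truck 5: place 26 kg, 67 kg left
truck 5: place 19 kg, 48 kg left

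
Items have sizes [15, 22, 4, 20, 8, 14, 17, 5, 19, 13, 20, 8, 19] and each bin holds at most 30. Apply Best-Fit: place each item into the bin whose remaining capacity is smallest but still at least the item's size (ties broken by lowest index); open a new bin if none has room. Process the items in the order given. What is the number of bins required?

8

Put 15 in bin 1; 15 remain.
Put 22 in bin 2; 8 remain.
Put 4 in bin 2; 4 remain.
Put 20 in bin 3; 10 remain.
Put 8 in bin 3; 2 remain.
Put 14 in bin 1; 1 remain.
Put 17 in bin 4; 13 remain.
Put 5 in bin 4; 8 remain.
Put 19 in bin 5; 11 remain.
Put 13 in bin 6; 17 remain.
Put 20 in bin 7; 10 remain.
Put 8 in bin 4; 0 remain.
Put 19 in bin 8; 11 remain.
Final bins: [15,14] [22,4] [20,8] [17,5,8] [19] [13] [20] [19].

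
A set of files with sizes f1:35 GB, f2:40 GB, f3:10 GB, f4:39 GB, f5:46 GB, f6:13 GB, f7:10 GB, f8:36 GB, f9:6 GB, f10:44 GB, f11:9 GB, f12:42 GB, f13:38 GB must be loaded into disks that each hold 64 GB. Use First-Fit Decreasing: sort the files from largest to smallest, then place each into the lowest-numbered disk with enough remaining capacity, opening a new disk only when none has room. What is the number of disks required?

8

Sorted descending: 46, 44, 42, 40, 39, 38, 36, 35, 13, 10, 10, 9, 6.
disk 1: place 46 GB, 18 GB left
disk 2: place 44 GB, 20 GB left
disk 3: place 42 GB, 22 GB left
disk 4: place 40 GB, 24 GB left
disk 5: place 39 GB, 25 GB left
disk 6: place 38 GB, 26 GB left
disk 7: place 36 GB, 28 GB left
disk 8: place 35 GB, 29 GB left
disk 1: place 13 GB, 5 GB left
disk 2: place 10 GB, 10 GB left
disk 2: place 10 GB, 0 GB left
disk 3: place 9 GB, 13 GB left
disk 3: place 6 GB, 7 GB left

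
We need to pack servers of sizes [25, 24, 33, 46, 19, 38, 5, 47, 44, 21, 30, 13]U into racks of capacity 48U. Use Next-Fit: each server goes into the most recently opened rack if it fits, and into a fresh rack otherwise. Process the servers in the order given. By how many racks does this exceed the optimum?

Next-Fit: [25] [24] [33] [46] [19] [38,5] [47] [44] [21] [30,13] → 10 racks.
Total size 345U; any packing needs at least ⌈345/48⌉ = 8 racks.
An optimal packing achieves that bound: [47] [46] [44] [38,5] [33,13] [30] [25,21] [24,19] → 8 racks.
Excess: 10 − 8 = 2.

2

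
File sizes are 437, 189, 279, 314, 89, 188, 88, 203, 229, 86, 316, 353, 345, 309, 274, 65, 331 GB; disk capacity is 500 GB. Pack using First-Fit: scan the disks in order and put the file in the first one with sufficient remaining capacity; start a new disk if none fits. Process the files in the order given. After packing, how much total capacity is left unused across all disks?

Put 437 GB in disk 1; 63 GB remain.
Put 189 GB in disk 2; 311 GB remain.
Put 279 GB in disk 2; 32 GB remain.
Put 314 GB in disk 3; 186 GB remain.
Put 89 GB in disk 3; 97 GB remain.
Put 188 GB in disk 4; 312 GB remain.
Put 88 GB in disk 3; 9 GB remain.
Put 203 GB in disk 4; 109 GB remain.
Put 229 GB in disk 5; 271 GB remain.
Put 86 GB in disk 4; 23 GB remain.
Put 316 GB in disk 6; 184 GB remain.
Put 353 GB in disk 7; 147 GB remain.
Put 345 GB in disk 8; 155 GB remain.
Put 309 GB in disk 9; 191 GB remain.
Put 274 GB in disk 10; 226 GB remain.
Put 65 GB in disk 5; 206 GB remain.
Put 331 GB in disk 11; 169 GB remain.
11 disks × 500 GB = 5500 GB; used 4095 GB; unused 1405 GB.

1405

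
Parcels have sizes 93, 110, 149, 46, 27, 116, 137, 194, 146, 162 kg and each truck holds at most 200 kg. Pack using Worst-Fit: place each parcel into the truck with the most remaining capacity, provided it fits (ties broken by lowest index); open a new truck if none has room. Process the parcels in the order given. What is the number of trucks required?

truck 1: place 93 kg, 107 kg left
truck 2: place 110 kg, 90 kg left
truck 3: place 149 kg, 51 kg left
truck 1: place 46 kg, 61 kg left
truck 2: place 27 kg, 63 kg left
truck 4: place 116 kg, 84 kg left
truck 5: place 137 kg, 63 kg left
truck 6: place 194 kg, 6 kg left
truck 7: place 146 kg, 54 kg left
truck 8: place 162 kg, 38 kg left

8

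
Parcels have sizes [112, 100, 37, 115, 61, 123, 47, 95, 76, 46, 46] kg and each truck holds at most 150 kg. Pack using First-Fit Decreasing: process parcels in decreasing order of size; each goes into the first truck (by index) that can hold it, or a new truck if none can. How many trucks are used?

Sorted descending: 123, 115, 112, 100, 95, 76, 61, 47, 46, 46, 37.
123 kg → truck 1 (remaining 27 kg)
115 kg → truck 2 (remaining 35 kg)
112 kg → truck 3 (remaining 38 kg)
100 kg → truck 4 (remaining 50 kg)
95 kg → truck 5 (remaining 55 kg)
76 kg → truck 6 (remaining 74 kg)
61 kg → truck 6 (remaining 13 kg)
47 kg → truck 4 (remaining 3 kg)
46 kg → truck 5 (remaining 9 kg)
46 kg → truck 7 (remaining 104 kg)
37 kg → truck 3 (remaining 1 kg)

7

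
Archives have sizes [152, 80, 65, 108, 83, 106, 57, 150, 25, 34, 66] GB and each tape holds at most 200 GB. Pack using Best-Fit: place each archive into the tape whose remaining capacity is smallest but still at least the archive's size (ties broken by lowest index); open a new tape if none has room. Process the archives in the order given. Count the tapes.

6 tapes

152 GB → tape 1 (remaining 48 GB)
80 GB → tape 2 (remaining 120 GB)
65 GB → tape 2 (remaining 55 GB)
108 GB → tape 3 (remaining 92 GB)
83 GB → tape 3 (remaining 9 GB)
106 GB → tape 4 (remaining 94 GB)
57 GB → tape 4 (remaining 37 GB)
150 GB → tape 5 (remaining 50 GB)
25 GB → tape 4 (remaining 12 GB)
34 GB → tape 1 (remaining 14 GB)
66 GB → tape 6 (remaining 134 GB)
Final tapes: [152,34] [80,65] [108,83] [106,57,25] [150] [66].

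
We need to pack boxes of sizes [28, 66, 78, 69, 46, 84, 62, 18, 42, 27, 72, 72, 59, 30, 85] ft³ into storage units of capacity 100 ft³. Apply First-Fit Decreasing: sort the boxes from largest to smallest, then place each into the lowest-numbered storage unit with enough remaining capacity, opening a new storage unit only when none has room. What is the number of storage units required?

10

Sorted descending: 85, 84, 78, 72, 72, 69, 66, 62, 59, 46, 42, 30, 28, 27, 18.
85 ft³ → storage unit 1 (remaining 15 ft³)
84 ft³ → storage unit 2 (remaining 16 ft³)
78 ft³ → storage unit 3 (remaining 22 ft³)
72 ft³ → storage unit 4 (remaining 28 ft³)
72 ft³ → storage unit 5 (remaining 28 ft³)
69 ft³ → storage unit 6 (remaining 31 ft³)
66 ft³ → storage unit 7 (remaining 34 ft³)
62 ft³ → storage unit 8 (remaining 38 ft³)
59 ft³ → storage unit 9 (remaining 41 ft³)
46 ft³ → storage unit 10 (remaining 54 ft³)
42 ft³ → storage unit 10 (remaining 12 ft³)
30 ft³ → storage unit 6 (remaining 1 ft³)
28 ft³ → storage unit 4 (remaining 0 ft³)
27 ft³ → storage unit 5 (remaining 1 ft³)
18 ft³ → storage unit 3 (remaining 4 ft³)
Final storage units: [85] [84] [78,18] [72,28] [72,27] [69,30] [66] [62] [59] [46,42].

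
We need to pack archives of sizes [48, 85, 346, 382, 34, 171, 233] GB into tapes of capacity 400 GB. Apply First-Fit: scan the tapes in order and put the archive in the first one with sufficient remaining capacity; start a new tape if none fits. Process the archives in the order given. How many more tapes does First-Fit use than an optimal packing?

0

First-Fit: [48,85,34,171] [346] [382] [233] → 4 tapes.
Total size 1299 GB; any packing needs at least ⌈1299/400⌉ = 4 tapes.
So 4 is already optimal.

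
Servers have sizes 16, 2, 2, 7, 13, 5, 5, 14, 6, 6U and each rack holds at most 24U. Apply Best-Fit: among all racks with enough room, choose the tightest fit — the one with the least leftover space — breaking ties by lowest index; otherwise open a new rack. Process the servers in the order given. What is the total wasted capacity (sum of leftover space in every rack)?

16U → rack 1 (remaining 8U)
2U → rack 1 (remaining 6U)
2U → rack 1 (remaining 4U)
7U → rack 2 (remaining 17U)
13U → rack 2 (remaining 4U)
5U → rack 3 (remaining 19U)
5U → rack 3 (remaining 14U)
14U → rack 3 (remaining 0U)
6U → rack 4 (remaining 18U)
6U → rack 4 (remaining 12U)
4 racks × 24U = 96U; used 76U; unused 20U.

20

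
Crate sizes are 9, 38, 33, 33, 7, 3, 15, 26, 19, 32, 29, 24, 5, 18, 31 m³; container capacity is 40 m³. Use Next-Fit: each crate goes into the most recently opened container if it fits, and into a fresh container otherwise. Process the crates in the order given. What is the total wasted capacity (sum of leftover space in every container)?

158

container 1: place 9 m³, 31 m³ left
container 2: place 38 m³, 2 m³ left
container 3: place 33 m³, 7 m³ left
container 4: place 33 m³, 7 m³ left
container 4: place 7 m³, 0 m³ left
container 5: place 3 m³, 37 m³ left
container 5: place 15 m³, 22 m³ left
container 6: place 26 m³, 14 m³ left
container 7: place 19 m³, 21 m³ left
container 8: place 32 m³, 8 m³ left
container 9: place 29 m³, 11 m³ left
container 10: place 24 m³, 16 m³ left
container 10: place 5 m³, 11 m³ left
container 11: place 18 m³, 22 m³ left
container 12: place 31 m³, 9 m³ left
12 containers × 40 m³ = 480 m³; used 322 m³; unused 158 m³.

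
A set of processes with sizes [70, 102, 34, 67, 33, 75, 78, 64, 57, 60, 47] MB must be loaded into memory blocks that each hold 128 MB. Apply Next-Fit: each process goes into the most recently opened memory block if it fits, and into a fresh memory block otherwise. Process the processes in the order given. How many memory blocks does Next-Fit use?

memory block 1: place 70 MB, 58 MB left
memory block 2: place 102 MB, 26 MB left
memory block 3: place 34 MB, 94 MB left
memory block 3: place 67 MB, 27 MB left
memory block 4: place 33 MB, 95 MB left
memory block 4: place 75 MB, 20 MB left
memory block 5: place 78 MB, 50 MB left
memory block 6: place 64 MB, 64 MB left
memory block 6: place 57 MB, 7 MB left
memory block 7: place 60 MB, 68 MB left
memory block 7: place 47 MB, 21 MB left
Final memory blocks: [70] [102] [34,67] [33,75] [78] [64,57] [60,47].

7 memory blocks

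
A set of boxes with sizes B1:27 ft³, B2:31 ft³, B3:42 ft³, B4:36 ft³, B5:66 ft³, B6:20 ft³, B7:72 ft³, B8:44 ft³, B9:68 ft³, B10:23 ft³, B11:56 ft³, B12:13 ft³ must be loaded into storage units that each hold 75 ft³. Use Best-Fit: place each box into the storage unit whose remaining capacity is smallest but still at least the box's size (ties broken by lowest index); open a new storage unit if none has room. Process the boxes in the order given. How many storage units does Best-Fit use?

Put B1 (27 ft³) in storage unit 1; 48 ft³ remain.
Put B2 (31 ft³) in storage unit 1; 17 ft³ remain.
Put B3 (42 ft³) in storage unit 2; 33 ft³ remain.
Put B4 (36 ft³) in storage unit 3; 39 ft³ remain.
Put B5 (66 ft³) in storage unit 4; 9 ft³ remain.
Put B6 (20 ft³) in storage unit 2; 13 ft³ remain.
Put B7 (72 ft³) in storage unit 5; 3 ft³ remain.
Put B8 (44 ft³) in storage unit 6; 31 ft³ remain.
Put B9 (68 ft³) in storage unit 7; 7 ft³ remain.
Put B10 (23 ft³) in storage unit 6; 8 ft³ remain.
Put B11 (56 ft³) in storage unit 8; 19 ft³ remain.
Put B12 (13 ft³) in storage unit 2; 0 ft³ remain.

8 storage units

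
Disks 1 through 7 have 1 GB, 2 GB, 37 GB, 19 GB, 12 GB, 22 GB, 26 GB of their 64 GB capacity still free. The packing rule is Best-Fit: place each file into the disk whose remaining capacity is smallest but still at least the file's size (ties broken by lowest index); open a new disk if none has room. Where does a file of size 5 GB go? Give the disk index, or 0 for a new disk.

5

Disks with room: disk 3 (37 GB), disk 4 (19 GB), disk 5 (12 GB), disk 6 (22 GB), disk 7 (26 GB).
Tightest fit is disk 5 with 12 GB free.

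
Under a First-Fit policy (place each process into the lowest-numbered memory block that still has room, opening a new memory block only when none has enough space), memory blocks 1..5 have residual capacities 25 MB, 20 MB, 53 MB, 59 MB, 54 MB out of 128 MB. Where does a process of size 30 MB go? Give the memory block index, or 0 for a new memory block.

3

Memory blocks with room: memory block 3 (53 MB), memory block 4 (59 MB), memory block 5 (54 MB).
The first with room is memory block 3.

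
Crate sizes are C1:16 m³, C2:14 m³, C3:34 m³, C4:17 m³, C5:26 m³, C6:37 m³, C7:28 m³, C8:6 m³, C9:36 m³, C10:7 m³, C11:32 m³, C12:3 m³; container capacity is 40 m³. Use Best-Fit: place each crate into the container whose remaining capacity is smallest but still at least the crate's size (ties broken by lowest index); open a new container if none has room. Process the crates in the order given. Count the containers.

8 containers

Put C1 (16 m³) in container 1; 24 m³ remain.
Put C2 (14 m³) in container 1; 10 m³ remain.
Put C3 (34 m³) in container 2; 6 m³ remain.
Put C4 (17 m³) in container 3; 23 m³ remain.
Put C5 (26 m³) in container 4; 14 m³ remain.
Put C6 (37 m³) in container 5; 3 m³ remain.
Put C7 (28 m³) in container 6; 12 m³ remain.
Put C8 (6 m³) in container 2; 0 m³ remain.
Put C9 (36 m³) in container 7; 4 m³ remain.
Put C10 (7 m³) in container 1; 3 m³ remain.
Put C11 (32 m³) in container 8; 8 m³ remain.
Put C12 (3 m³) in container 1; 0 m³ remain.
Final containers: [16,14,7,3] [34,6] [17] [26] [37] [28] [36] [32].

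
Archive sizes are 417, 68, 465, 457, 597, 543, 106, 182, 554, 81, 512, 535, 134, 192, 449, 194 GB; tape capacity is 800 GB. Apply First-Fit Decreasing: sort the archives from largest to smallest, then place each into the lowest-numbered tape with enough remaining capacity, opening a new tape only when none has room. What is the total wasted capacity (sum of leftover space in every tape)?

Sorted descending: 597, 554, 543, 535, 512, 465, 457, 449, 417, 194, 192, 182, 134, 106, 81, 68.
tape 1: place 597 GB, 203 GB left
tape 2: place 554 GB, 246 GB left
tape 3: place 543 GB, 257 GB left
tape 4: place 535 GB, 265 GB left
tape 5: place 512 GB, 288 GB left
tape 6: place 465 GB, 335 GB left
tape 7: place 457 GB, 343 GB left
tape 8: place 449 GB, 351 GB left
tape 9: place 417 GB, 383 GB left
tape 1: place 194 GB, 9 GB left
tape 2: place 192 GB, 54 GB left
tape 3: place 182 GB, 75 GB left
tape 4: place 134 GB, 131 GB left
tape 4: place 106 GB, 25 GB left
tape 5: place 81 GB, 207 GB left
tape 3: place 68 GB, 7 GB left
9 tapes × 800 GB = 7200 GB; used 5486 GB; unused 1714 GB.

1714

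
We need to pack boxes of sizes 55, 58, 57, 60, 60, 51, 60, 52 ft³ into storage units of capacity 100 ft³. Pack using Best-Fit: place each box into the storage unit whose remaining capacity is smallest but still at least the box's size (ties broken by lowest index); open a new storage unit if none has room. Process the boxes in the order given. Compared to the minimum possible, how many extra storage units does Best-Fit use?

Best-Fit: [55] [58] [57] [60] [60] [51] [60] [52] → 8 storage units.
8 boxes exceed 50 ft³ (half the capacity), and no two of those can share a storage unit, so at least 8 storage units are needed.
So 8 is already optimal.

0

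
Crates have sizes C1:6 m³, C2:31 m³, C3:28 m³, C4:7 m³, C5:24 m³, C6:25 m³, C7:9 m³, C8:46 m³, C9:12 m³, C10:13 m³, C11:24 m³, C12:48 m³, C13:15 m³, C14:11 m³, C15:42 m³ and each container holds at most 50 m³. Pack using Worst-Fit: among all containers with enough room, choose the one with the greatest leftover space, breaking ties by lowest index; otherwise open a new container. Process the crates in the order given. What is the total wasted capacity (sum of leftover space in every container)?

59

Put C1 (6 m³) in container 1; 44 m³ remain.
Put C2 (31 m³) in container 1; 13 m³ remain.
Put C3 (28 m³) in container 2; 22 m³ remain.
Put C4 (7 m³) in container 2; 15 m³ remain.
Put C5 (24 m³) in container 3; 26 m³ remain.
Put C6 (25 m³) in container 3; 1 m³ remain.
Put C7 (9 m³) in container 2; 6 m³ remain.
Put C8 (46 m³) in container 4; 4 m³ remain.
Put C9 (12 m³) in container 1; 1 m³ remain.
Put C10 (13 m³) in container 5; 37 m³ remain.
Put C11 (24 m³) in container 5; 13 m³ remain.
Put C12 (48 m³) in container 6; 2 m³ remain.
Put C13 (15 m³) in container 7; 35 m³ remain.
Put C14 (11 m³) in container 7; 24 m³ remain.
Put C15 (42 m³) in container 8; 8 m³ remain.
8 containers × 50 m³ = 400 m³; used 341 m³; unused 59 m³.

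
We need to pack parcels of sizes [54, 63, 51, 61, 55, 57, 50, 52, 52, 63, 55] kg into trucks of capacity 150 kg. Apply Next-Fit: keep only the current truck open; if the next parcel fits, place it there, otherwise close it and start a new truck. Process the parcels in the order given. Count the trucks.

6 trucks

truck 1: place 54 kg, 96 kg left
truck 1: place 63 kg, 33 kg left
truck 2: place 51 kg, 99 kg left
truck 2: place 61 kg, 38 kg left
truck 3: place 55 kg, 95 kg left
truck 3: place 57 kg, 38 kg left
truck 4: place 50 kg, 100 kg left
truck 4: place 52 kg, 48 kg left
truck 5: place 52 kg, 98 kg left
truck 5: place 63 kg, 35 kg left
truck 6: place 55 kg, 95 kg left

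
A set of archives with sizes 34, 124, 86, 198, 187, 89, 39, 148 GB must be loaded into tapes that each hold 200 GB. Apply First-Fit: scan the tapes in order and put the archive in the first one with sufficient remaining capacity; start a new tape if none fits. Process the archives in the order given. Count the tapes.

5

tape 1: place 34 GB, 166 GB left
tape 1: place 124 GB, 42 GB left
tape 2: place 86 GB, 114 GB left
tape 3: place 198 GB, 2 GB left
tape 4: place 187 GB, 13 GB left
tape 2: place 89 GB, 25 GB left
tape 1: place 39 GB, 3 GB left
tape 5: place 148 GB, 52 GB left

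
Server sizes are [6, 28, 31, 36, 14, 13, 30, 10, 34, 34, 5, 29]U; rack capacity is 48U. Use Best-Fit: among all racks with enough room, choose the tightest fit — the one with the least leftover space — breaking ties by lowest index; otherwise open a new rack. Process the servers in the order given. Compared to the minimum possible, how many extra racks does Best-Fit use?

0

Best-Fit: [6,28,14] [31,13] [36,10] [30] [34,5] [34] [29] → 7 racks.
7 servers exceed 24U (half the capacity), and no two of those can share a rack, so at least 7 racks are needed.
So 7 is already optimal.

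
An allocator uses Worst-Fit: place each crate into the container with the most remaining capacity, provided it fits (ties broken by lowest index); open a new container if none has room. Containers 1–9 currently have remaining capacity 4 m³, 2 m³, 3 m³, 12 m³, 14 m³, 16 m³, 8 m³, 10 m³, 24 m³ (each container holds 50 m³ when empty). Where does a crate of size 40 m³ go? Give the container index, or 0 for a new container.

0

No container has ≥ 40 m³ free, so a new container is opened.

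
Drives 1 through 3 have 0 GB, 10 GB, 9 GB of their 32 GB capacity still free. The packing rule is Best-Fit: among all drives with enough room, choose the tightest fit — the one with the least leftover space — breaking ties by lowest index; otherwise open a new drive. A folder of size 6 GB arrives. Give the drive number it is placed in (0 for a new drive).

Drives with room: drive 2 (10 GB), drive 3 (9 GB).
Tightest fit is drive 3 with 9 GB free.

3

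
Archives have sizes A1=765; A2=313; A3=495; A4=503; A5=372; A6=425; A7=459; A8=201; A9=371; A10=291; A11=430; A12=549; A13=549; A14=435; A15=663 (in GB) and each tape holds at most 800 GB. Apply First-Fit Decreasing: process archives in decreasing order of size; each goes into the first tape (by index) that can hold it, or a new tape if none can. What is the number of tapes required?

Sorted descending: 765, 663, 549, 549, 503, 495, 459, 435, 430, 425, 372, 371, 313, 291, 201.
tape 1: place 765 GB, 35 GB left
tape 2: place 663 GB, 137 GB left
tape 3: place 549 GB, 251 GB left
tape 4: place 549 GB, 251 GB left
tape 5: place 503 GB, 297 GB left
tape 6: place 495 GB, 305 GB left
tape 7: place 459 GB, 341 GB left
tape 8: place 435 GB, 365 GB left
tape 9: place 430 GB, 370 GB left
tape 10: place 425 GB, 375 GB left
tape 10: place 372 GB, 3 GB left
tape 11: place 371 GB, 429 GB left
tape 7: place 313 GB, 28 GB left
tape 5: place 291 GB, 6 GB left
tape 3: place 201 GB, 50 GB left
Final tapes: [765] [663] [549,201] [549] [503,291] [495] [459,313] [435] [430] [425,372] [371].

11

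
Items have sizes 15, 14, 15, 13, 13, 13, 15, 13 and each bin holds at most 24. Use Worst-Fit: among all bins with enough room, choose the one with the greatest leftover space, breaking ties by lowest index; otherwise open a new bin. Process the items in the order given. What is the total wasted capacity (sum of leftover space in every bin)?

15 → bin 1 (remaining 9)
14 → bin 2 (remaining 10)
15 → bin 3 (remaining 9)
13 → bin 4 (remaining 11)
13 → bin 5 (remaining 11)
13 → bin 6 (remaining 11)
15 → bin 7 (remaining 9)
13 → bin 8 (remaining 11)
8 bins × 24 = 192; used 111; unused 81.

81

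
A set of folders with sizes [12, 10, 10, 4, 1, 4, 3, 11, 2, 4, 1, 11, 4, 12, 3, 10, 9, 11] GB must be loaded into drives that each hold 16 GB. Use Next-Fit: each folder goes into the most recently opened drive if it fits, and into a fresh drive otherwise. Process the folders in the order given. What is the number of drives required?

drive 1: place 12 GB, 4 GB left
drive 2: place 10 GB, 6 GB left
drive 3: place 10 GB, 6 GB left
drive 3: place 4 GB, 2 GB left
drive 3: place 1 GB, 1 GB left
drive 4: place 4 GB, 12 GB left
drive 4: place 3 GB, 9 GB left
drive 5: place 11 GB, 5 GB left
drive 5: place 2 GB, 3 GB left
drive 6: place 4 GB, 12 GB left
drive 6: place 1 GB, 11 GB left
drive 6: place 11 GB, 0 GB left
drive 7: place 4 GB, 12 GB left
drive 7: place 12 GB, 0 GB left
drive 8: place 3 GB, 13 GB left
drive 8: place 10 GB, 3 GB left
drive 9: place 9 GB, 7 GB left
drive 10: place 11 GB, 5 GB left

10 drives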